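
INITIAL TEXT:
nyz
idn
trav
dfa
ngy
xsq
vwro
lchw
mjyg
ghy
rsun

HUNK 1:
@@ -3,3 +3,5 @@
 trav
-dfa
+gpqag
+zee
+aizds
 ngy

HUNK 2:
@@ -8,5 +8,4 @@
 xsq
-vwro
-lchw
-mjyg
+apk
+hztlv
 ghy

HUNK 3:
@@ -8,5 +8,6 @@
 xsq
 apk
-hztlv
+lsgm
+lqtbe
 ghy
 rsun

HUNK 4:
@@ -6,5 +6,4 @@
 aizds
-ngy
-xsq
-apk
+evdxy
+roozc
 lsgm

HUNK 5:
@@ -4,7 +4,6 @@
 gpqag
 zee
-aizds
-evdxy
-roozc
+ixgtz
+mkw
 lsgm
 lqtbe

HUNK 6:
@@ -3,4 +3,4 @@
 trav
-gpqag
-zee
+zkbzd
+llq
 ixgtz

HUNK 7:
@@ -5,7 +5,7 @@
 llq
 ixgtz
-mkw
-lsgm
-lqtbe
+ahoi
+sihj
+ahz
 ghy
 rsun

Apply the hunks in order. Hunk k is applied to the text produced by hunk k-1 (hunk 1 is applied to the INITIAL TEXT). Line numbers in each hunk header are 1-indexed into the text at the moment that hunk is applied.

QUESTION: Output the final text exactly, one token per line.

Hunk 1: at line 3 remove [dfa] add [gpqag,zee,aizds] -> 13 lines: nyz idn trav gpqag zee aizds ngy xsq vwro lchw mjyg ghy rsun
Hunk 2: at line 8 remove [vwro,lchw,mjyg] add [apk,hztlv] -> 12 lines: nyz idn trav gpqag zee aizds ngy xsq apk hztlv ghy rsun
Hunk 3: at line 8 remove [hztlv] add [lsgm,lqtbe] -> 13 lines: nyz idn trav gpqag zee aizds ngy xsq apk lsgm lqtbe ghy rsun
Hunk 4: at line 6 remove [ngy,xsq,apk] add [evdxy,roozc] -> 12 lines: nyz idn trav gpqag zee aizds evdxy roozc lsgm lqtbe ghy rsun
Hunk 5: at line 4 remove [aizds,evdxy,roozc] add [ixgtz,mkw] -> 11 lines: nyz idn trav gpqag zee ixgtz mkw lsgm lqtbe ghy rsun
Hunk 6: at line 3 remove [gpqag,zee] add [zkbzd,llq] -> 11 lines: nyz idn trav zkbzd llq ixgtz mkw lsgm lqtbe ghy rsun
Hunk 7: at line 5 remove [mkw,lsgm,lqtbe] add [ahoi,sihj,ahz] -> 11 lines: nyz idn trav zkbzd llq ixgtz ahoi sihj ahz ghy rsun

Answer: nyz
idn
trav
zkbzd
llq
ixgtz
ahoi
sihj
ahz
ghy
rsun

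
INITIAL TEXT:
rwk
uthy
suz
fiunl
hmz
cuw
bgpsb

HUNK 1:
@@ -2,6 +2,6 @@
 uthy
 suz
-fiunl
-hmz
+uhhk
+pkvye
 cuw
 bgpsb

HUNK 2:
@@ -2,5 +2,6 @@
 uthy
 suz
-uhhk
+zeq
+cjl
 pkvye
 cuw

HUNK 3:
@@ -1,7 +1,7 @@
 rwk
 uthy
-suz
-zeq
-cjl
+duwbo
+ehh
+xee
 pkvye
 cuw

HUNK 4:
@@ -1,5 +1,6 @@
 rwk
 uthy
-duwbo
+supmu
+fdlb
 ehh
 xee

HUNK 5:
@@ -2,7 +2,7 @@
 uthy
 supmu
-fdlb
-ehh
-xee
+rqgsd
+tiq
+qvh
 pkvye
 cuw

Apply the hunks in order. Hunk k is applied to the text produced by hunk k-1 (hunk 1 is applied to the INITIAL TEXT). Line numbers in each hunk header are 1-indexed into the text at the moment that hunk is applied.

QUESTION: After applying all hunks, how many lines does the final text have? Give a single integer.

Hunk 1: at line 2 remove [fiunl,hmz] add [uhhk,pkvye] -> 7 lines: rwk uthy suz uhhk pkvye cuw bgpsb
Hunk 2: at line 2 remove [uhhk] add [zeq,cjl] -> 8 lines: rwk uthy suz zeq cjl pkvye cuw bgpsb
Hunk 3: at line 1 remove [suz,zeq,cjl] add [duwbo,ehh,xee] -> 8 lines: rwk uthy duwbo ehh xee pkvye cuw bgpsb
Hunk 4: at line 1 remove [duwbo] add [supmu,fdlb] -> 9 lines: rwk uthy supmu fdlb ehh xee pkvye cuw bgpsb
Hunk 5: at line 2 remove [fdlb,ehh,xee] add [rqgsd,tiq,qvh] -> 9 lines: rwk uthy supmu rqgsd tiq qvh pkvye cuw bgpsb
Final line count: 9

Answer: 9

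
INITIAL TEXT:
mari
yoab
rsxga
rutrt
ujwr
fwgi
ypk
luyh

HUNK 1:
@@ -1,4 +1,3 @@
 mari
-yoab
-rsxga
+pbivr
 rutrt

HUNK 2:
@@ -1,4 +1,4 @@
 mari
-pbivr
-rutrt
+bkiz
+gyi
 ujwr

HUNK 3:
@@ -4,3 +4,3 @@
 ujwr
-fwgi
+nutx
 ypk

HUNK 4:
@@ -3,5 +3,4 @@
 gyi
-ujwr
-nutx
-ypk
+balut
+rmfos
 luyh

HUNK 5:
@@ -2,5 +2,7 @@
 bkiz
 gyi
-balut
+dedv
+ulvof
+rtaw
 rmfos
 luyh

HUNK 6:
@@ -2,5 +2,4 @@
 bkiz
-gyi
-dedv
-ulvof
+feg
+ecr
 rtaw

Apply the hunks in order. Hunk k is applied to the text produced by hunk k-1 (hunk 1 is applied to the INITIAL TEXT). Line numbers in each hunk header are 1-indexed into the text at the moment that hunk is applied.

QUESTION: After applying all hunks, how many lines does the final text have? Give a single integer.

Hunk 1: at line 1 remove [yoab,rsxga] add [pbivr] -> 7 lines: mari pbivr rutrt ujwr fwgi ypk luyh
Hunk 2: at line 1 remove [pbivr,rutrt] add [bkiz,gyi] -> 7 lines: mari bkiz gyi ujwr fwgi ypk luyh
Hunk 3: at line 4 remove [fwgi] add [nutx] -> 7 lines: mari bkiz gyi ujwr nutx ypk luyh
Hunk 4: at line 3 remove [ujwr,nutx,ypk] add [balut,rmfos] -> 6 lines: mari bkiz gyi balut rmfos luyh
Hunk 5: at line 2 remove [balut] add [dedv,ulvof,rtaw] -> 8 lines: mari bkiz gyi dedv ulvof rtaw rmfos luyh
Hunk 6: at line 2 remove [gyi,dedv,ulvof] add [feg,ecr] -> 7 lines: mari bkiz feg ecr rtaw rmfos luyh
Final line count: 7

Answer: 7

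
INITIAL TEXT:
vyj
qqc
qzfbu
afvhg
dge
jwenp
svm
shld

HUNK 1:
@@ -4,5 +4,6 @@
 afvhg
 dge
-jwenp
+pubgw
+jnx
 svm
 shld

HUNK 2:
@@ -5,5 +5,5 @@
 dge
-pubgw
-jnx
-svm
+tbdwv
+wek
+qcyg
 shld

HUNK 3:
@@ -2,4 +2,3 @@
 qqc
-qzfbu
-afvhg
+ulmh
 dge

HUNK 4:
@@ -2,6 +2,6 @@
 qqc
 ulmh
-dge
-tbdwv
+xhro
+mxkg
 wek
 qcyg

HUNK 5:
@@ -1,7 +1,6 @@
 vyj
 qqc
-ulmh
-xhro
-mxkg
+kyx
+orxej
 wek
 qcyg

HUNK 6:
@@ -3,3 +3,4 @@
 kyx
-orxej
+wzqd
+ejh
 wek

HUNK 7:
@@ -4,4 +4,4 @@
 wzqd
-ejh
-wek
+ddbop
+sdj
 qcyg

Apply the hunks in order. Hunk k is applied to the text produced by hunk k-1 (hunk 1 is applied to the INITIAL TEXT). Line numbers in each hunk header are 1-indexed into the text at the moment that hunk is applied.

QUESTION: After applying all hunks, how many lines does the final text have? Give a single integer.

Hunk 1: at line 4 remove [jwenp] add [pubgw,jnx] -> 9 lines: vyj qqc qzfbu afvhg dge pubgw jnx svm shld
Hunk 2: at line 5 remove [pubgw,jnx,svm] add [tbdwv,wek,qcyg] -> 9 lines: vyj qqc qzfbu afvhg dge tbdwv wek qcyg shld
Hunk 3: at line 2 remove [qzfbu,afvhg] add [ulmh] -> 8 lines: vyj qqc ulmh dge tbdwv wek qcyg shld
Hunk 4: at line 2 remove [dge,tbdwv] add [xhro,mxkg] -> 8 lines: vyj qqc ulmh xhro mxkg wek qcyg shld
Hunk 5: at line 1 remove [ulmh,xhro,mxkg] add [kyx,orxej] -> 7 lines: vyj qqc kyx orxej wek qcyg shld
Hunk 6: at line 3 remove [orxej] add [wzqd,ejh] -> 8 lines: vyj qqc kyx wzqd ejh wek qcyg shld
Hunk 7: at line 4 remove [ejh,wek] add [ddbop,sdj] -> 8 lines: vyj qqc kyx wzqd ddbop sdj qcyg shld
Final line count: 8

Answer: 8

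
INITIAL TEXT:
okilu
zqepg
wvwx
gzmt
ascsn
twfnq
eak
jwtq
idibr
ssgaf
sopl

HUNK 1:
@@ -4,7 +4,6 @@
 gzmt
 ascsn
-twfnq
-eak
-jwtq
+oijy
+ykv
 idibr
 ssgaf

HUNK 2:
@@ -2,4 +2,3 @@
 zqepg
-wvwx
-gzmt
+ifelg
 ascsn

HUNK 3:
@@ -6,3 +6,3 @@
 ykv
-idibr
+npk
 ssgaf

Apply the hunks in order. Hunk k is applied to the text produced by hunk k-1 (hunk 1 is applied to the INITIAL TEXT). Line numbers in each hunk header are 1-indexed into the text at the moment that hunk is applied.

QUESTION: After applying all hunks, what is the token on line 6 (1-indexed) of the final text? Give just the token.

Answer: ykv

Derivation:
Hunk 1: at line 4 remove [twfnq,eak,jwtq] add [oijy,ykv] -> 10 lines: okilu zqepg wvwx gzmt ascsn oijy ykv idibr ssgaf sopl
Hunk 2: at line 2 remove [wvwx,gzmt] add [ifelg] -> 9 lines: okilu zqepg ifelg ascsn oijy ykv idibr ssgaf sopl
Hunk 3: at line 6 remove [idibr] add [npk] -> 9 lines: okilu zqepg ifelg ascsn oijy ykv npk ssgaf sopl
Final line 6: ykv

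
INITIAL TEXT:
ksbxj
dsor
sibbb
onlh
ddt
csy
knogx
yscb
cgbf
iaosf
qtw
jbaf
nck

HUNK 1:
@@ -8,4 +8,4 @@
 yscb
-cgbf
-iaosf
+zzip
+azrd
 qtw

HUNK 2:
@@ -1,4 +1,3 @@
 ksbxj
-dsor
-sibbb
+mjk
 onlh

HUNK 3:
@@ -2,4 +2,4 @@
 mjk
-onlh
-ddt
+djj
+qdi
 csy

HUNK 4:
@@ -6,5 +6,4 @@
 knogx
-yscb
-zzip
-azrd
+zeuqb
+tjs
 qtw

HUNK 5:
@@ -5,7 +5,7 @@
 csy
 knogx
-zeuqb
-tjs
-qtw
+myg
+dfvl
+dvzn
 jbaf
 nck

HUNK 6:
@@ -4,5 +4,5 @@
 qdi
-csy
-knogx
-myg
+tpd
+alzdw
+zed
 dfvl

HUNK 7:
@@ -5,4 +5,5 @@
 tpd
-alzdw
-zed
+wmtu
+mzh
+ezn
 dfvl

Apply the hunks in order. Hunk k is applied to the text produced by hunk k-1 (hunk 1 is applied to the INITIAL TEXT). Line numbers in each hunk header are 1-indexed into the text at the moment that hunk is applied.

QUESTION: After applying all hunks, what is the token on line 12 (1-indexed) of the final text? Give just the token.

Answer: nck

Derivation:
Hunk 1: at line 8 remove [cgbf,iaosf] add [zzip,azrd] -> 13 lines: ksbxj dsor sibbb onlh ddt csy knogx yscb zzip azrd qtw jbaf nck
Hunk 2: at line 1 remove [dsor,sibbb] add [mjk] -> 12 lines: ksbxj mjk onlh ddt csy knogx yscb zzip azrd qtw jbaf nck
Hunk 3: at line 2 remove [onlh,ddt] add [djj,qdi] -> 12 lines: ksbxj mjk djj qdi csy knogx yscb zzip azrd qtw jbaf nck
Hunk 4: at line 6 remove [yscb,zzip,azrd] add [zeuqb,tjs] -> 11 lines: ksbxj mjk djj qdi csy knogx zeuqb tjs qtw jbaf nck
Hunk 5: at line 5 remove [zeuqb,tjs,qtw] add [myg,dfvl,dvzn] -> 11 lines: ksbxj mjk djj qdi csy knogx myg dfvl dvzn jbaf nck
Hunk 6: at line 4 remove [csy,knogx,myg] add [tpd,alzdw,zed] -> 11 lines: ksbxj mjk djj qdi tpd alzdw zed dfvl dvzn jbaf nck
Hunk 7: at line 5 remove [alzdw,zed] add [wmtu,mzh,ezn] -> 12 lines: ksbxj mjk djj qdi tpd wmtu mzh ezn dfvl dvzn jbaf nck
Final line 12: nck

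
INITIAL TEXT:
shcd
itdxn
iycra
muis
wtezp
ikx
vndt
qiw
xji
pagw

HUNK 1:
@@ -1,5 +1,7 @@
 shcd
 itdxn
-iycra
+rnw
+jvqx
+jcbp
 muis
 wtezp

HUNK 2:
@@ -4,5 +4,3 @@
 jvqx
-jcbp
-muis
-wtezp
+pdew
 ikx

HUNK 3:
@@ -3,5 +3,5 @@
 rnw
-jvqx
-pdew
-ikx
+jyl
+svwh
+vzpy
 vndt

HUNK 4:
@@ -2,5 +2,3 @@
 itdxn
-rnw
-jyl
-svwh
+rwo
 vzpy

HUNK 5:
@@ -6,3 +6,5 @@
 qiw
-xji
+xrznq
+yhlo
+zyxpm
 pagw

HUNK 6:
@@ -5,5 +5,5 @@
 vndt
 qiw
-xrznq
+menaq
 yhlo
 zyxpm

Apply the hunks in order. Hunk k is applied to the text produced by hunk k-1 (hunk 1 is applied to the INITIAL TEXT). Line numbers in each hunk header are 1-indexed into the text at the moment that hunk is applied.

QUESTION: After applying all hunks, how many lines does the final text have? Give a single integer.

Hunk 1: at line 1 remove [iycra] add [rnw,jvqx,jcbp] -> 12 lines: shcd itdxn rnw jvqx jcbp muis wtezp ikx vndt qiw xji pagw
Hunk 2: at line 4 remove [jcbp,muis,wtezp] add [pdew] -> 10 lines: shcd itdxn rnw jvqx pdew ikx vndt qiw xji pagw
Hunk 3: at line 3 remove [jvqx,pdew,ikx] add [jyl,svwh,vzpy] -> 10 lines: shcd itdxn rnw jyl svwh vzpy vndt qiw xji pagw
Hunk 4: at line 2 remove [rnw,jyl,svwh] add [rwo] -> 8 lines: shcd itdxn rwo vzpy vndt qiw xji pagw
Hunk 5: at line 6 remove [xji] add [xrznq,yhlo,zyxpm] -> 10 lines: shcd itdxn rwo vzpy vndt qiw xrznq yhlo zyxpm pagw
Hunk 6: at line 5 remove [xrznq] add [menaq] -> 10 lines: shcd itdxn rwo vzpy vndt qiw menaq yhlo zyxpm pagw
Final line count: 10

Answer: 10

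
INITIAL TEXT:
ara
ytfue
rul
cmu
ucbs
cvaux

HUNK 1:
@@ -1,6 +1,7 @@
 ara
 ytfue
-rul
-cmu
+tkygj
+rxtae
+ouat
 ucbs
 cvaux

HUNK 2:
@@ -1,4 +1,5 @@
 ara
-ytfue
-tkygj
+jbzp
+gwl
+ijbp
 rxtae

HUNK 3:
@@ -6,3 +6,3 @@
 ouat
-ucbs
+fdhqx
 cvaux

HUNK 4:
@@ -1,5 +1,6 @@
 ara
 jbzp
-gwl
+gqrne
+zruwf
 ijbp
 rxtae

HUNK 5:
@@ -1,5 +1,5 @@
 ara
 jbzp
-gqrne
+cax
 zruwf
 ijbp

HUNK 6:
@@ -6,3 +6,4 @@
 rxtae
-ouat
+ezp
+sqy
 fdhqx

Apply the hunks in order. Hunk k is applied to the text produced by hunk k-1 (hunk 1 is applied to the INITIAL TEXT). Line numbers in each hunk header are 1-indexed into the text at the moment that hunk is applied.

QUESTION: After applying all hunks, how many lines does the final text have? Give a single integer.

Answer: 10

Derivation:
Hunk 1: at line 1 remove [rul,cmu] add [tkygj,rxtae,ouat] -> 7 lines: ara ytfue tkygj rxtae ouat ucbs cvaux
Hunk 2: at line 1 remove [ytfue,tkygj] add [jbzp,gwl,ijbp] -> 8 lines: ara jbzp gwl ijbp rxtae ouat ucbs cvaux
Hunk 3: at line 6 remove [ucbs] add [fdhqx] -> 8 lines: ara jbzp gwl ijbp rxtae ouat fdhqx cvaux
Hunk 4: at line 1 remove [gwl] add [gqrne,zruwf] -> 9 lines: ara jbzp gqrne zruwf ijbp rxtae ouat fdhqx cvaux
Hunk 5: at line 1 remove [gqrne] add [cax] -> 9 lines: ara jbzp cax zruwf ijbp rxtae ouat fdhqx cvaux
Hunk 6: at line 6 remove [ouat] add [ezp,sqy] -> 10 lines: ara jbzp cax zruwf ijbp rxtae ezp sqy fdhqx cvaux
Final line count: 10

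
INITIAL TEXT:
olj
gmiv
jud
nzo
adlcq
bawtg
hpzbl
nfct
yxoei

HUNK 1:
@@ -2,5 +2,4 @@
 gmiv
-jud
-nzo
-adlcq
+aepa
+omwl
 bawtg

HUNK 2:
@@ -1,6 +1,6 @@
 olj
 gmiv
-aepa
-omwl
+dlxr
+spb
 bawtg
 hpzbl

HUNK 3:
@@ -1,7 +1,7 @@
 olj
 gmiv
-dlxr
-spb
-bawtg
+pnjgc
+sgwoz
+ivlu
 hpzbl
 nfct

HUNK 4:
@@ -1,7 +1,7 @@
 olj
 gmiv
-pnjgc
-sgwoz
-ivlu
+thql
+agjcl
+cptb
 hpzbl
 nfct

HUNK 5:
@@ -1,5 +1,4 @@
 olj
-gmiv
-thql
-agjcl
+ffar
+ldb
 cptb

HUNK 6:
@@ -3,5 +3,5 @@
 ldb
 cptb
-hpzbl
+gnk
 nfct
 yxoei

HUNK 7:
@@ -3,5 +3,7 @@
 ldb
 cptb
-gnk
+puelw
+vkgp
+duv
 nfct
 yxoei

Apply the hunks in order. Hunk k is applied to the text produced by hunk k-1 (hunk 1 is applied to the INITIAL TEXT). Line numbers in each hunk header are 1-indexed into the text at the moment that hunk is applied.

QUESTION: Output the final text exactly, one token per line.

Answer: olj
ffar
ldb
cptb
puelw
vkgp
duv
nfct
yxoei

Derivation:
Hunk 1: at line 2 remove [jud,nzo,adlcq] add [aepa,omwl] -> 8 lines: olj gmiv aepa omwl bawtg hpzbl nfct yxoei
Hunk 2: at line 1 remove [aepa,omwl] add [dlxr,spb] -> 8 lines: olj gmiv dlxr spb bawtg hpzbl nfct yxoei
Hunk 3: at line 1 remove [dlxr,spb,bawtg] add [pnjgc,sgwoz,ivlu] -> 8 lines: olj gmiv pnjgc sgwoz ivlu hpzbl nfct yxoei
Hunk 4: at line 1 remove [pnjgc,sgwoz,ivlu] add [thql,agjcl,cptb] -> 8 lines: olj gmiv thql agjcl cptb hpzbl nfct yxoei
Hunk 5: at line 1 remove [gmiv,thql,agjcl] add [ffar,ldb] -> 7 lines: olj ffar ldb cptb hpzbl nfct yxoei
Hunk 6: at line 3 remove [hpzbl] add [gnk] -> 7 lines: olj ffar ldb cptb gnk nfct yxoei
Hunk 7: at line 3 remove [gnk] add [puelw,vkgp,duv] -> 9 lines: olj ffar ldb cptb puelw vkgp duv nfct yxoei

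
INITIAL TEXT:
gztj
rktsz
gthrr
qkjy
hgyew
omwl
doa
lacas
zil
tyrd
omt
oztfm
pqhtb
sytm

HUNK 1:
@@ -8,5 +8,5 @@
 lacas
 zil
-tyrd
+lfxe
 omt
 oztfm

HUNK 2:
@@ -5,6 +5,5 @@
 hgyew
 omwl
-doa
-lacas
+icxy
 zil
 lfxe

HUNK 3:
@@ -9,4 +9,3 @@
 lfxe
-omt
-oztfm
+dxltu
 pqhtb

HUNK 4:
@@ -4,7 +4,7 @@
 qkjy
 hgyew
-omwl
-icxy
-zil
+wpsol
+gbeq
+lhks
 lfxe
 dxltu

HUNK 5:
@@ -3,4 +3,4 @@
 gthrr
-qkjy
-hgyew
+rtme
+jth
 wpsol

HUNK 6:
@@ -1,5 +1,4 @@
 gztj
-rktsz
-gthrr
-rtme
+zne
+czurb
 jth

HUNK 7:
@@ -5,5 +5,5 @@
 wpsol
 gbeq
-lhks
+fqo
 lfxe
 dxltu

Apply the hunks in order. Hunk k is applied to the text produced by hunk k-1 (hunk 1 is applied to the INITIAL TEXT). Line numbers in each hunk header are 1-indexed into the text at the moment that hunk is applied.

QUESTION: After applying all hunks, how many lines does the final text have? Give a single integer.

Hunk 1: at line 8 remove [tyrd] add [lfxe] -> 14 lines: gztj rktsz gthrr qkjy hgyew omwl doa lacas zil lfxe omt oztfm pqhtb sytm
Hunk 2: at line 5 remove [doa,lacas] add [icxy] -> 13 lines: gztj rktsz gthrr qkjy hgyew omwl icxy zil lfxe omt oztfm pqhtb sytm
Hunk 3: at line 9 remove [omt,oztfm] add [dxltu] -> 12 lines: gztj rktsz gthrr qkjy hgyew omwl icxy zil lfxe dxltu pqhtb sytm
Hunk 4: at line 4 remove [omwl,icxy,zil] add [wpsol,gbeq,lhks] -> 12 lines: gztj rktsz gthrr qkjy hgyew wpsol gbeq lhks lfxe dxltu pqhtb sytm
Hunk 5: at line 3 remove [qkjy,hgyew] add [rtme,jth] -> 12 lines: gztj rktsz gthrr rtme jth wpsol gbeq lhks lfxe dxltu pqhtb sytm
Hunk 6: at line 1 remove [rktsz,gthrr,rtme] add [zne,czurb] -> 11 lines: gztj zne czurb jth wpsol gbeq lhks lfxe dxltu pqhtb sytm
Hunk 7: at line 5 remove [lhks] add [fqo] -> 11 lines: gztj zne czurb jth wpsol gbeq fqo lfxe dxltu pqhtb sytm
Final line count: 11

Answer: 11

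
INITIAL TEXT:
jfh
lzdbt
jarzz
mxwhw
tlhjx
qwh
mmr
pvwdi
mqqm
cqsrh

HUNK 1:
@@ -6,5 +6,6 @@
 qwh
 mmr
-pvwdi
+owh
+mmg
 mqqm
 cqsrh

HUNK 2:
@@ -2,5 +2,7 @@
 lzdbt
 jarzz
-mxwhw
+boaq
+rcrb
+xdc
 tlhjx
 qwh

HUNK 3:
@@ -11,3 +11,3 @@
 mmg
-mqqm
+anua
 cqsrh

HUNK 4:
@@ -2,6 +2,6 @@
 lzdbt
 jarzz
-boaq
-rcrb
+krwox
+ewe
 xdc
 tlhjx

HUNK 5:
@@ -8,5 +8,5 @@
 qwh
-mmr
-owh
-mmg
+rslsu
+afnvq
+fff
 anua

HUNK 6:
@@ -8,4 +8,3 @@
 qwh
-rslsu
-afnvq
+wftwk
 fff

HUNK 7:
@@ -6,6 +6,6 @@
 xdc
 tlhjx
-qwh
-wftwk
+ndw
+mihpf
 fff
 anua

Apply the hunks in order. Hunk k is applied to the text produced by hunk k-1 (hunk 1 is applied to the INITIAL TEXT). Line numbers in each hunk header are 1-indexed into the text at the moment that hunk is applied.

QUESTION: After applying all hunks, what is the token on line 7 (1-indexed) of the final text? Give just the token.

Hunk 1: at line 6 remove [pvwdi] add [owh,mmg] -> 11 lines: jfh lzdbt jarzz mxwhw tlhjx qwh mmr owh mmg mqqm cqsrh
Hunk 2: at line 2 remove [mxwhw] add [boaq,rcrb,xdc] -> 13 lines: jfh lzdbt jarzz boaq rcrb xdc tlhjx qwh mmr owh mmg mqqm cqsrh
Hunk 3: at line 11 remove [mqqm] add [anua] -> 13 lines: jfh lzdbt jarzz boaq rcrb xdc tlhjx qwh mmr owh mmg anua cqsrh
Hunk 4: at line 2 remove [boaq,rcrb] add [krwox,ewe] -> 13 lines: jfh lzdbt jarzz krwox ewe xdc tlhjx qwh mmr owh mmg anua cqsrh
Hunk 5: at line 8 remove [mmr,owh,mmg] add [rslsu,afnvq,fff] -> 13 lines: jfh lzdbt jarzz krwox ewe xdc tlhjx qwh rslsu afnvq fff anua cqsrh
Hunk 6: at line 8 remove [rslsu,afnvq] add [wftwk] -> 12 lines: jfh lzdbt jarzz krwox ewe xdc tlhjx qwh wftwk fff anua cqsrh
Hunk 7: at line 6 remove [qwh,wftwk] add [ndw,mihpf] -> 12 lines: jfh lzdbt jarzz krwox ewe xdc tlhjx ndw mihpf fff anua cqsrh
Final line 7: tlhjx

Answer: tlhjx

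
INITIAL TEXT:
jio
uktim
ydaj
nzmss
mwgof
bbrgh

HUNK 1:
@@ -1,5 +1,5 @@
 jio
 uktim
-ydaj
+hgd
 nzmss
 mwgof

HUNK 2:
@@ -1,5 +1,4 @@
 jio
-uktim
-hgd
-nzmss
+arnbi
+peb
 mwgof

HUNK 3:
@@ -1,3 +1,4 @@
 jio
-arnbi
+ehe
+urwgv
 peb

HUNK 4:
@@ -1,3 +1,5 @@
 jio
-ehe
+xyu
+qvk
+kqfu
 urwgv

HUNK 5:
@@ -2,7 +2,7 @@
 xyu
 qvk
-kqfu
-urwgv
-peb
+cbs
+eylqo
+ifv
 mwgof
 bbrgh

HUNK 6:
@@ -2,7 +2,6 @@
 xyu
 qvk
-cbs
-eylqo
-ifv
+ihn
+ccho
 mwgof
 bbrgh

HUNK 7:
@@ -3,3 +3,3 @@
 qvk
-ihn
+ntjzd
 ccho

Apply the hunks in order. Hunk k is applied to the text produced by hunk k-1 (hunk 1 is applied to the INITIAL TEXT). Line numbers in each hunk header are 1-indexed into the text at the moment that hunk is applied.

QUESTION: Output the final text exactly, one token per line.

Hunk 1: at line 1 remove [ydaj] add [hgd] -> 6 lines: jio uktim hgd nzmss mwgof bbrgh
Hunk 2: at line 1 remove [uktim,hgd,nzmss] add [arnbi,peb] -> 5 lines: jio arnbi peb mwgof bbrgh
Hunk 3: at line 1 remove [arnbi] add [ehe,urwgv] -> 6 lines: jio ehe urwgv peb mwgof bbrgh
Hunk 4: at line 1 remove [ehe] add [xyu,qvk,kqfu] -> 8 lines: jio xyu qvk kqfu urwgv peb mwgof bbrgh
Hunk 5: at line 2 remove [kqfu,urwgv,peb] add [cbs,eylqo,ifv] -> 8 lines: jio xyu qvk cbs eylqo ifv mwgof bbrgh
Hunk 6: at line 2 remove [cbs,eylqo,ifv] add [ihn,ccho] -> 7 lines: jio xyu qvk ihn ccho mwgof bbrgh
Hunk 7: at line 3 remove [ihn] add [ntjzd] -> 7 lines: jio xyu qvk ntjzd ccho mwgof bbrgh

Answer: jio
xyu
qvk
ntjzd
ccho
mwgof
bbrgh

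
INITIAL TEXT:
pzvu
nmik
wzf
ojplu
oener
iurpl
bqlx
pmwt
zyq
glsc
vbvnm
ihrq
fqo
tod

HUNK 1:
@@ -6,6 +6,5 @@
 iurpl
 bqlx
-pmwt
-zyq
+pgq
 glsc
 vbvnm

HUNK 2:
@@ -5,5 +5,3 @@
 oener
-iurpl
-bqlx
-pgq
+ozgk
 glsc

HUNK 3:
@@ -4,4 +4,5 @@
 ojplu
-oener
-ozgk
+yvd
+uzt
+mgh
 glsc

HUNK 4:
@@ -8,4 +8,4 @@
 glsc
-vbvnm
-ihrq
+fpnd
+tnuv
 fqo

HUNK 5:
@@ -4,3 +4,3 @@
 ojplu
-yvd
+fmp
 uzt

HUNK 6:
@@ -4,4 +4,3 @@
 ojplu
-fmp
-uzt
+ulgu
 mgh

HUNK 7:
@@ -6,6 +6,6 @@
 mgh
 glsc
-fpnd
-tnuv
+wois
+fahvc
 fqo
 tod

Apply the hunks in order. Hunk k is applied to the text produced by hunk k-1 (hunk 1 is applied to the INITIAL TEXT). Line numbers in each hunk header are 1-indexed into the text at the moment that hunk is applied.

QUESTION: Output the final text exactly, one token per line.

Answer: pzvu
nmik
wzf
ojplu
ulgu
mgh
glsc
wois
fahvc
fqo
tod

Derivation:
Hunk 1: at line 6 remove [pmwt,zyq] add [pgq] -> 13 lines: pzvu nmik wzf ojplu oener iurpl bqlx pgq glsc vbvnm ihrq fqo tod
Hunk 2: at line 5 remove [iurpl,bqlx,pgq] add [ozgk] -> 11 lines: pzvu nmik wzf ojplu oener ozgk glsc vbvnm ihrq fqo tod
Hunk 3: at line 4 remove [oener,ozgk] add [yvd,uzt,mgh] -> 12 lines: pzvu nmik wzf ojplu yvd uzt mgh glsc vbvnm ihrq fqo tod
Hunk 4: at line 8 remove [vbvnm,ihrq] add [fpnd,tnuv] -> 12 lines: pzvu nmik wzf ojplu yvd uzt mgh glsc fpnd tnuv fqo tod
Hunk 5: at line 4 remove [yvd] add [fmp] -> 12 lines: pzvu nmik wzf ojplu fmp uzt mgh glsc fpnd tnuv fqo tod
Hunk 6: at line 4 remove [fmp,uzt] add [ulgu] -> 11 lines: pzvu nmik wzf ojplu ulgu mgh glsc fpnd tnuv fqo tod
Hunk 7: at line 6 remove [fpnd,tnuv] add [wois,fahvc] -> 11 lines: pzvu nmik wzf ojplu ulgu mgh glsc wois fahvc fqo tod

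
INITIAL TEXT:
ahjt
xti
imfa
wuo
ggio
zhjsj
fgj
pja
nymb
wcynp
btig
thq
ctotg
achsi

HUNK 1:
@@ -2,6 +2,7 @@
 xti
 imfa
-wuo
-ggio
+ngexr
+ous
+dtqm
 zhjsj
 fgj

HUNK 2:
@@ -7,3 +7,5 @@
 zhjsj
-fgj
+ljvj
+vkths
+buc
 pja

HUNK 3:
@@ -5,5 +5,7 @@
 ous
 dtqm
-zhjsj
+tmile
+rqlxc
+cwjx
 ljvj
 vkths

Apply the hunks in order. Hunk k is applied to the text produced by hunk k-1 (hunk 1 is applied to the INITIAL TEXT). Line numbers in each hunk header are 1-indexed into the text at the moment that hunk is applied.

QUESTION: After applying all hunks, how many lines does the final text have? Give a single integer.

Answer: 19

Derivation:
Hunk 1: at line 2 remove [wuo,ggio] add [ngexr,ous,dtqm] -> 15 lines: ahjt xti imfa ngexr ous dtqm zhjsj fgj pja nymb wcynp btig thq ctotg achsi
Hunk 2: at line 7 remove [fgj] add [ljvj,vkths,buc] -> 17 lines: ahjt xti imfa ngexr ous dtqm zhjsj ljvj vkths buc pja nymb wcynp btig thq ctotg achsi
Hunk 3: at line 5 remove [zhjsj] add [tmile,rqlxc,cwjx] -> 19 lines: ahjt xti imfa ngexr ous dtqm tmile rqlxc cwjx ljvj vkths buc pja nymb wcynp btig thq ctotg achsi
Final line count: 19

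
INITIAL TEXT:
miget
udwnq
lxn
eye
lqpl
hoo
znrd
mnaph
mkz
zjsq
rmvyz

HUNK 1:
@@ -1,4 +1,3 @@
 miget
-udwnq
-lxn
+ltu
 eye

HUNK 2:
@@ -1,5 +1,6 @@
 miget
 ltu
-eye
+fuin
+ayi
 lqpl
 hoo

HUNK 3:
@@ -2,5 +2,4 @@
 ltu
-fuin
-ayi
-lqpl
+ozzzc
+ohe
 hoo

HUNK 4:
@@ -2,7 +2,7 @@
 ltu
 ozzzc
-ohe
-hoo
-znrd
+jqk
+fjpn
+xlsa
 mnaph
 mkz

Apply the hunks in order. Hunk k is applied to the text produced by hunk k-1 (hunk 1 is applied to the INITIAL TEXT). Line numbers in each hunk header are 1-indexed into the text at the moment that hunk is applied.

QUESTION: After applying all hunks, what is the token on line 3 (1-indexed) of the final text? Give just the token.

Answer: ozzzc

Derivation:
Hunk 1: at line 1 remove [udwnq,lxn] add [ltu] -> 10 lines: miget ltu eye lqpl hoo znrd mnaph mkz zjsq rmvyz
Hunk 2: at line 1 remove [eye] add [fuin,ayi] -> 11 lines: miget ltu fuin ayi lqpl hoo znrd mnaph mkz zjsq rmvyz
Hunk 3: at line 2 remove [fuin,ayi,lqpl] add [ozzzc,ohe] -> 10 lines: miget ltu ozzzc ohe hoo znrd mnaph mkz zjsq rmvyz
Hunk 4: at line 2 remove [ohe,hoo,znrd] add [jqk,fjpn,xlsa] -> 10 lines: miget ltu ozzzc jqk fjpn xlsa mnaph mkz zjsq rmvyz
Final line 3: ozzzc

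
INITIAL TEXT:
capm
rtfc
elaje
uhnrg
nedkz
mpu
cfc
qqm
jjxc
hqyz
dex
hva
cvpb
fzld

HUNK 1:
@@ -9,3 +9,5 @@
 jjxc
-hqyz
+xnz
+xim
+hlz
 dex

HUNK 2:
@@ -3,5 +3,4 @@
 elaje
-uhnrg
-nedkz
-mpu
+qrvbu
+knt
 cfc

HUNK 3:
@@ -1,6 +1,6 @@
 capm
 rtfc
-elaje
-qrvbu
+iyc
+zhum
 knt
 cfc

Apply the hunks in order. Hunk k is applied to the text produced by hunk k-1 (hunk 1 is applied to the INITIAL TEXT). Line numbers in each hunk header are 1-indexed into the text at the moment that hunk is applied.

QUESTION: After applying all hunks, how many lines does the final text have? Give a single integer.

Answer: 15

Derivation:
Hunk 1: at line 9 remove [hqyz] add [xnz,xim,hlz] -> 16 lines: capm rtfc elaje uhnrg nedkz mpu cfc qqm jjxc xnz xim hlz dex hva cvpb fzld
Hunk 2: at line 3 remove [uhnrg,nedkz,mpu] add [qrvbu,knt] -> 15 lines: capm rtfc elaje qrvbu knt cfc qqm jjxc xnz xim hlz dex hva cvpb fzld
Hunk 3: at line 1 remove [elaje,qrvbu] add [iyc,zhum] -> 15 lines: capm rtfc iyc zhum knt cfc qqm jjxc xnz xim hlz dex hva cvpb fzld
Final line count: 15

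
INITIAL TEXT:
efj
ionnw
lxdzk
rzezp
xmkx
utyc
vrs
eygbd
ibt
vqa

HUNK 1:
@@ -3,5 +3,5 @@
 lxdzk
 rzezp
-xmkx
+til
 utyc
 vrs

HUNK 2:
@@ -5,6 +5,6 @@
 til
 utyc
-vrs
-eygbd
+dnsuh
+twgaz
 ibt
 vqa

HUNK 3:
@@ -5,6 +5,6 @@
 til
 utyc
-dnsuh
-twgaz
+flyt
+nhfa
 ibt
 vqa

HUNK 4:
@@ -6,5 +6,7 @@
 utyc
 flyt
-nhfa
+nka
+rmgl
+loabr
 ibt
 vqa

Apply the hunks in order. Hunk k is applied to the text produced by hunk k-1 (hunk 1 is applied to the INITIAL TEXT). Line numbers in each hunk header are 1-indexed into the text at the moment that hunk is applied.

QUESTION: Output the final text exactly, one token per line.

Hunk 1: at line 3 remove [xmkx] add [til] -> 10 lines: efj ionnw lxdzk rzezp til utyc vrs eygbd ibt vqa
Hunk 2: at line 5 remove [vrs,eygbd] add [dnsuh,twgaz] -> 10 lines: efj ionnw lxdzk rzezp til utyc dnsuh twgaz ibt vqa
Hunk 3: at line 5 remove [dnsuh,twgaz] add [flyt,nhfa] -> 10 lines: efj ionnw lxdzk rzezp til utyc flyt nhfa ibt vqa
Hunk 4: at line 6 remove [nhfa] add [nka,rmgl,loabr] -> 12 lines: efj ionnw lxdzk rzezp til utyc flyt nka rmgl loabr ibt vqa

Answer: efj
ionnw
lxdzk
rzezp
til
utyc
flyt
nka
rmgl
loabr
ibt
vqa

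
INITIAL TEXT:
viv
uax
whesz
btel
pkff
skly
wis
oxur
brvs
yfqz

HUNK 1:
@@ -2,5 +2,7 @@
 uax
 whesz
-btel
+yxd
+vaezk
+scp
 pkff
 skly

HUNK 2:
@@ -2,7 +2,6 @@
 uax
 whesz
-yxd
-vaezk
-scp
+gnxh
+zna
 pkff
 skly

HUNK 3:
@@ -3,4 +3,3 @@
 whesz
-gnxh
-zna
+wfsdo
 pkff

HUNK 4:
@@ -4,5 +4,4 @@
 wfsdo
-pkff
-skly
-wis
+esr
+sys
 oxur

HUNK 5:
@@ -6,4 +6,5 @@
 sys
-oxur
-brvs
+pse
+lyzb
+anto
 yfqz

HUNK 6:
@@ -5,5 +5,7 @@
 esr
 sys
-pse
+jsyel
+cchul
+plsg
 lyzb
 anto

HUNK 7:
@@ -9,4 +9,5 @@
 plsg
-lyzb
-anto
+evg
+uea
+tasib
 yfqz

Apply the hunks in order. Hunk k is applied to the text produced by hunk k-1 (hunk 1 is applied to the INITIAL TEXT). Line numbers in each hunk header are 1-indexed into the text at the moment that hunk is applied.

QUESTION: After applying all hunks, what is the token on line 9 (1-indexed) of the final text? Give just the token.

Hunk 1: at line 2 remove [btel] add [yxd,vaezk,scp] -> 12 lines: viv uax whesz yxd vaezk scp pkff skly wis oxur brvs yfqz
Hunk 2: at line 2 remove [yxd,vaezk,scp] add [gnxh,zna] -> 11 lines: viv uax whesz gnxh zna pkff skly wis oxur brvs yfqz
Hunk 3: at line 3 remove [gnxh,zna] add [wfsdo] -> 10 lines: viv uax whesz wfsdo pkff skly wis oxur brvs yfqz
Hunk 4: at line 4 remove [pkff,skly,wis] add [esr,sys] -> 9 lines: viv uax whesz wfsdo esr sys oxur brvs yfqz
Hunk 5: at line 6 remove [oxur,brvs] add [pse,lyzb,anto] -> 10 lines: viv uax whesz wfsdo esr sys pse lyzb anto yfqz
Hunk 6: at line 5 remove [pse] add [jsyel,cchul,plsg] -> 12 lines: viv uax whesz wfsdo esr sys jsyel cchul plsg lyzb anto yfqz
Hunk 7: at line 9 remove [lyzb,anto] add [evg,uea,tasib] -> 13 lines: viv uax whesz wfsdo esr sys jsyel cchul plsg evg uea tasib yfqz
Final line 9: plsg

Answer: plsg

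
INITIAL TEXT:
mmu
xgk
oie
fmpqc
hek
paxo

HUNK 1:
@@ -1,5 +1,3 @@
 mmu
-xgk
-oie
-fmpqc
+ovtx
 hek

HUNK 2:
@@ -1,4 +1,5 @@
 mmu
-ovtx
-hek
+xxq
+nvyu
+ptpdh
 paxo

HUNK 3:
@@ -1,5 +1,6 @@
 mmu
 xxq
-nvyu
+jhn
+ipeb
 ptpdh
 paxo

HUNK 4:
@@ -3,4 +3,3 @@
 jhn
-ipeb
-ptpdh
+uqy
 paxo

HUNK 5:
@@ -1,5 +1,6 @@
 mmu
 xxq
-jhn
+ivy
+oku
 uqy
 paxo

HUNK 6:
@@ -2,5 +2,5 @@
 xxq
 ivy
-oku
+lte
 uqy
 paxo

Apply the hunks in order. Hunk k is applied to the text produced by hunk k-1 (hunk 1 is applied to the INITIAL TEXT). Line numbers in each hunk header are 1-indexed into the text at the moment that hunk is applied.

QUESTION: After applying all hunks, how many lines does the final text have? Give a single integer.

Answer: 6

Derivation:
Hunk 1: at line 1 remove [xgk,oie,fmpqc] add [ovtx] -> 4 lines: mmu ovtx hek paxo
Hunk 2: at line 1 remove [ovtx,hek] add [xxq,nvyu,ptpdh] -> 5 lines: mmu xxq nvyu ptpdh paxo
Hunk 3: at line 1 remove [nvyu] add [jhn,ipeb] -> 6 lines: mmu xxq jhn ipeb ptpdh paxo
Hunk 4: at line 3 remove [ipeb,ptpdh] add [uqy] -> 5 lines: mmu xxq jhn uqy paxo
Hunk 5: at line 1 remove [jhn] add [ivy,oku] -> 6 lines: mmu xxq ivy oku uqy paxo
Hunk 6: at line 2 remove [oku] add [lte] -> 6 lines: mmu xxq ivy lte uqy paxo
Final line count: 6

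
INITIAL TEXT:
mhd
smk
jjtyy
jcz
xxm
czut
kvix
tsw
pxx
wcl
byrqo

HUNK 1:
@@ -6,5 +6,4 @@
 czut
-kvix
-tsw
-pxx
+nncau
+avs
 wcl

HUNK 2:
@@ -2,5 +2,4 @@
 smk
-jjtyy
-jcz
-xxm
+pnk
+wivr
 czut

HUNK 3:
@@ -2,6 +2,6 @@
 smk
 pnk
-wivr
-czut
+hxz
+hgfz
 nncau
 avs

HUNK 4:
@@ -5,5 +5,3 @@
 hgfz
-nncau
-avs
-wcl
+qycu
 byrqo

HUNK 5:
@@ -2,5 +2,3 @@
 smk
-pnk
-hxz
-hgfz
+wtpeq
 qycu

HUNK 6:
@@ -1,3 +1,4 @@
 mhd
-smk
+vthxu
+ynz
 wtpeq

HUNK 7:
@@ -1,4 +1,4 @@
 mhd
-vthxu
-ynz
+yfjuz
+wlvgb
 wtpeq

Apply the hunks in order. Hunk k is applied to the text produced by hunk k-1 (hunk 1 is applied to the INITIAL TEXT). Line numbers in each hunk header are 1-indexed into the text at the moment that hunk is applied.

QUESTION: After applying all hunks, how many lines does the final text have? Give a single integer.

Hunk 1: at line 6 remove [kvix,tsw,pxx] add [nncau,avs] -> 10 lines: mhd smk jjtyy jcz xxm czut nncau avs wcl byrqo
Hunk 2: at line 2 remove [jjtyy,jcz,xxm] add [pnk,wivr] -> 9 lines: mhd smk pnk wivr czut nncau avs wcl byrqo
Hunk 3: at line 2 remove [wivr,czut] add [hxz,hgfz] -> 9 lines: mhd smk pnk hxz hgfz nncau avs wcl byrqo
Hunk 4: at line 5 remove [nncau,avs,wcl] add [qycu] -> 7 lines: mhd smk pnk hxz hgfz qycu byrqo
Hunk 5: at line 2 remove [pnk,hxz,hgfz] add [wtpeq] -> 5 lines: mhd smk wtpeq qycu byrqo
Hunk 6: at line 1 remove [smk] add [vthxu,ynz] -> 6 lines: mhd vthxu ynz wtpeq qycu byrqo
Hunk 7: at line 1 remove [vthxu,ynz] add [yfjuz,wlvgb] -> 6 lines: mhd yfjuz wlvgb wtpeq qycu byrqo
Final line count: 6

Answer: 6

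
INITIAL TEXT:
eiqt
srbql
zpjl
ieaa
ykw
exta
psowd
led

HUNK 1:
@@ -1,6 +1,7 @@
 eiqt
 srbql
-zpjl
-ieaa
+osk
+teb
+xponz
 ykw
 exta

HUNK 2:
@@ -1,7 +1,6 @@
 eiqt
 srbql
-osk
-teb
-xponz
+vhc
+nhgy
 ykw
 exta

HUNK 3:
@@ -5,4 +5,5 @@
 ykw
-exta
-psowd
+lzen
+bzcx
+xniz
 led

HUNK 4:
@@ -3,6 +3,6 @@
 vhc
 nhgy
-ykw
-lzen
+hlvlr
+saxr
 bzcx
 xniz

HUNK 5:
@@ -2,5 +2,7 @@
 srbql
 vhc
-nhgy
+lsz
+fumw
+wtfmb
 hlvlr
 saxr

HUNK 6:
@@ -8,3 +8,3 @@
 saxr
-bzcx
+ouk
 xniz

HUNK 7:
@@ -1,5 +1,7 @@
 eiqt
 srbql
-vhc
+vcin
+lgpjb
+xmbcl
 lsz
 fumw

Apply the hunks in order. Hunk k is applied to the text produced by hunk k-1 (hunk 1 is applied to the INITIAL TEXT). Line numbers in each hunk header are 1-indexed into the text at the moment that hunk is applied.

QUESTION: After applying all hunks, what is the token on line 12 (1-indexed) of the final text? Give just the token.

Answer: xniz

Derivation:
Hunk 1: at line 1 remove [zpjl,ieaa] add [osk,teb,xponz] -> 9 lines: eiqt srbql osk teb xponz ykw exta psowd led
Hunk 2: at line 1 remove [osk,teb,xponz] add [vhc,nhgy] -> 8 lines: eiqt srbql vhc nhgy ykw exta psowd led
Hunk 3: at line 5 remove [exta,psowd] add [lzen,bzcx,xniz] -> 9 lines: eiqt srbql vhc nhgy ykw lzen bzcx xniz led
Hunk 4: at line 3 remove [ykw,lzen] add [hlvlr,saxr] -> 9 lines: eiqt srbql vhc nhgy hlvlr saxr bzcx xniz led
Hunk 5: at line 2 remove [nhgy] add [lsz,fumw,wtfmb] -> 11 lines: eiqt srbql vhc lsz fumw wtfmb hlvlr saxr bzcx xniz led
Hunk 6: at line 8 remove [bzcx] add [ouk] -> 11 lines: eiqt srbql vhc lsz fumw wtfmb hlvlr saxr ouk xniz led
Hunk 7: at line 1 remove [vhc] add [vcin,lgpjb,xmbcl] -> 13 lines: eiqt srbql vcin lgpjb xmbcl lsz fumw wtfmb hlvlr saxr ouk xniz led
Final line 12: xniz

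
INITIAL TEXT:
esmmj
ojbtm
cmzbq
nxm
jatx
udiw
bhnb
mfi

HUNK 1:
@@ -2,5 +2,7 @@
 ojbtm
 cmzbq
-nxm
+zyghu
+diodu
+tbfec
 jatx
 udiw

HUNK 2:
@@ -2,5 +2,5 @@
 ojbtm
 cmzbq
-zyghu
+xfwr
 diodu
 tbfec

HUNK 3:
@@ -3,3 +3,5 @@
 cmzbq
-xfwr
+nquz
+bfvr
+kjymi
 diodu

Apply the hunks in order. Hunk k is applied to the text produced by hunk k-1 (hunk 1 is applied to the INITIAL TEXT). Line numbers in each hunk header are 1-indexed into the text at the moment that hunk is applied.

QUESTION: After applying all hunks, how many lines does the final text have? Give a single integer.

Answer: 12

Derivation:
Hunk 1: at line 2 remove [nxm] add [zyghu,diodu,tbfec] -> 10 lines: esmmj ojbtm cmzbq zyghu diodu tbfec jatx udiw bhnb mfi
Hunk 2: at line 2 remove [zyghu] add [xfwr] -> 10 lines: esmmj ojbtm cmzbq xfwr diodu tbfec jatx udiw bhnb mfi
Hunk 3: at line 3 remove [xfwr] add [nquz,bfvr,kjymi] -> 12 lines: esmmj ojbtm cmzbq nquz bfvr kjymi diodu tbfec jatx udiw bhnb mfi
Final line count: 12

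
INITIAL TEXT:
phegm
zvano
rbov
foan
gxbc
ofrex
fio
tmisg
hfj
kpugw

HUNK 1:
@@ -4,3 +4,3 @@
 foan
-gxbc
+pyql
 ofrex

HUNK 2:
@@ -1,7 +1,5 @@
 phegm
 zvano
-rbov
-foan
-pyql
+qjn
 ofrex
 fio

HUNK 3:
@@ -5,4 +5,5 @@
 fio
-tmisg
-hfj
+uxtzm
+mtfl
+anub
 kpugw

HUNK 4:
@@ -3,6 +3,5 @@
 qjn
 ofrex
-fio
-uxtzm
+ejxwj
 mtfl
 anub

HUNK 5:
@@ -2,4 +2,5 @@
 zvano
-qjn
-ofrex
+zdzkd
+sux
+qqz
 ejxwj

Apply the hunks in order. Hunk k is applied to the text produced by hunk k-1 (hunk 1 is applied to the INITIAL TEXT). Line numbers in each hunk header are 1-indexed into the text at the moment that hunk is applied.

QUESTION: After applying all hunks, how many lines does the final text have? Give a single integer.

Hunk 1: at line 4 remove [gxbc] add [pyql] -> 10 lines: phegm zvano rbov foan pyql ofrex fio tmisg hfj kpugw
Hunk 2: at line 1 remove [rbov,foan,pyql] add [qjn] -> 8 lines: phegm zvano qjn ofrex fio tmisg hfj kpugw
Hunk 3: at line 5 remove [tmisg,hfj] add [uxtzm,mtfl,anub] -> 9 lines: phegm zvano qjn ofrex fio uxtzm mtfl anub kpugw
Hunk 4: at line 3 remove [fio,uxtzm] add [ejxwj] -> 8 lines: phegm zvano qjn ofrex ejxwj mtfl anub kpugw
Hunk 5: at line 2 remove [qjn,ofrex] add [zdzkd,sux,qqz] -> 9 lines: phegm zvano zdzkd sux qqz ejxwj mtfl anub kpugw
Final line count: 9

Answer: 9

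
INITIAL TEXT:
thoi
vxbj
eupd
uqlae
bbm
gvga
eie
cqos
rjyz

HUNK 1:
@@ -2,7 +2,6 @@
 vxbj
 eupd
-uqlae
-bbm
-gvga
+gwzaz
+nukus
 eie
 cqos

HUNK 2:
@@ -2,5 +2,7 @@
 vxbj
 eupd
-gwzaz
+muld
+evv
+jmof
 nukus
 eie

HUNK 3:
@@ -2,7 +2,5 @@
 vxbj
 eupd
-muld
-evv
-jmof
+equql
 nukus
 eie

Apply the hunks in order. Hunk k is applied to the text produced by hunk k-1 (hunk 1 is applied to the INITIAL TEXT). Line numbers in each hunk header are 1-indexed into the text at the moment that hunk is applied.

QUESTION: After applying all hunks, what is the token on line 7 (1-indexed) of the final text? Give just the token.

Answer: cqos

Derivation:
Hunk 1: at line 2 remove [uqlae,bbm,gvga] add [gwzaz,nukus] -> 8 lines: thoi vxbj eupd gwzaz nukus eie cqos rjyz
Hunk 2: at line 2 remove [gwzaz] add [muld,evv,jmof] -> 10 lines: thoi vxbj eupd muld evv jmof nukus eie cqos rjyz
Hunk 3: at line 2 remove [muld,evv,jmof] add [equql] -> 8 lines: thoi vxbj eupd equql nukus eie cqos rjyz
Final line 7: cqos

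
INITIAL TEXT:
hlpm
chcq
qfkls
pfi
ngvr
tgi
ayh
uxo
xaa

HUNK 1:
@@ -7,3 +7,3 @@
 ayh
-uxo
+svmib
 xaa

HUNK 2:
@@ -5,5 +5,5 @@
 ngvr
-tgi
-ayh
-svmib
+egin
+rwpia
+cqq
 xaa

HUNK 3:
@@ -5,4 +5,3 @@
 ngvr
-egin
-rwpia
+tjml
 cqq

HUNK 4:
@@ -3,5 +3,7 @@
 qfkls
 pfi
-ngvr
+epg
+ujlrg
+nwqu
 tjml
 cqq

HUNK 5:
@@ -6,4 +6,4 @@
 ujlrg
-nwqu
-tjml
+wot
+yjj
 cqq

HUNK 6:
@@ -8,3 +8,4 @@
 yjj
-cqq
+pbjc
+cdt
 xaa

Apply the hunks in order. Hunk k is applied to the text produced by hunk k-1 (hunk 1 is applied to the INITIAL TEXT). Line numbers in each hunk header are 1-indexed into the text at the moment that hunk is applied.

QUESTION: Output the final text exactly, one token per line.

Answer: hlpm
chcq
qfkls
pfi
epg
ujlrg
wot
yjj
pbjc
cdt
xaa

Derivation:
Hunk 1: at line 7 remove [uxo] add [svmib] -> 9 lines: hlpm chcq qfkls pfi ngvr tgi ayh svmib xaa
Hunk 2: at line 5 remove [tgi,ayh,svmib] add [egin,rwpia,cqq] -> 9 lines: hlpm chcq qfkls pfi ngvr egin rwpia cqq xaa
Hunk 3: at line 5 remove [egin,rwpia] add [tjml] -> 8 lines: hlpm chcq qfkls pfi ngvr tjml cqq xaa
Hunk 4: at line 3 remove [ngvr] add [epg,ujlrg,nwqu] -> 10 lines: hlpm chcq qfkls pfi epg ujlrg nwqu tjml cqq xaa
Hunk 5: at line 6 remove [nwqu,tjml] add [wot,yjj] -> 10 lines: hlpm chcq qfkls pfi epg ujlrg wot yjj cqq xaa
Hunk 6: at line 8 remove [cqq] add [pbjc,cdt] -> 11 lines: hlpm chcq qfkls pfi epg ujlrg wot yjj pbjc cdt xaa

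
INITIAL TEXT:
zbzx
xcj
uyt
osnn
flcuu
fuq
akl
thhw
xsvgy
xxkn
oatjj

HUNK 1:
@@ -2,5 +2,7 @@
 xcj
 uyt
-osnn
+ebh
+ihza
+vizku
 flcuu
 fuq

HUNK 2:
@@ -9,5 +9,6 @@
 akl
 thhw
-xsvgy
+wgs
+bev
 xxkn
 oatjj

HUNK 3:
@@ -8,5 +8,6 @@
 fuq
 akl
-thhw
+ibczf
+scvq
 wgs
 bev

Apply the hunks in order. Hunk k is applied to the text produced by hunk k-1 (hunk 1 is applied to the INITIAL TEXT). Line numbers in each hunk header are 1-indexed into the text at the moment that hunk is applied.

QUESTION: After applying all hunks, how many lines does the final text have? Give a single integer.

Answer: 15

Derivation:
Hunk 1: at line 2 remove [osnn] add [ebh,ihza,vizku] -> 13 lines: zbzx xcj uyt ebh ihza vizku flcuu fuq akl thhw xsvgy xxkn oatjj
Hunk 2: at line 9 remove [xsvgy] add [wgs,bev] -> 14 lines: zbzx xcj uyt ebh ihza vizku flcuu fuq akl thhw wgs bev xxkn oatjj
Hunk 3: at line 8 remove [thhw] add [ibczf,scvq] -> 15 lines: zbzx xcj uyt ebh ihza vizku flcuu fuq akl ibczf scvq wgs bev xxkn oatjj
Final line count: 15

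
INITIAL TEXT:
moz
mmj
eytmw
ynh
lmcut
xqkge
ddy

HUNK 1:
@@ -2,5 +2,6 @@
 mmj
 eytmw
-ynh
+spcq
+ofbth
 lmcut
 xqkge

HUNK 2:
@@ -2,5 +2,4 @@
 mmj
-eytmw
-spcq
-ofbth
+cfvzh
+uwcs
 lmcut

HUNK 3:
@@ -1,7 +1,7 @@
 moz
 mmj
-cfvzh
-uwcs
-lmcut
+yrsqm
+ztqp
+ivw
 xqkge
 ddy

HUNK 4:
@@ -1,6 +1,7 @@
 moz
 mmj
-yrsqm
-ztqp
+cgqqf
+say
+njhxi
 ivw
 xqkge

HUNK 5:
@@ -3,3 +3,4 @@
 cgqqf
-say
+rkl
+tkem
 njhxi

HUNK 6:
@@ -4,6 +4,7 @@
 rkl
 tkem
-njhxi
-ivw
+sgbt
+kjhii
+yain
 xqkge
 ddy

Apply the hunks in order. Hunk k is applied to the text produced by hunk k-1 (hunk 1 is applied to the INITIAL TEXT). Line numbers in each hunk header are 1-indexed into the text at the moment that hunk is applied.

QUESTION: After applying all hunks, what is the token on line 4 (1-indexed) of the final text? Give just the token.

Hunk 1: at line 2 remove [ynh] add [spcq,ofbth] -> 8 lines: moz mmj eytmw spcq ofbth lmcut xqkge ddy
Hunk 2: at line 2 remove [eytmw,spcq,ofbth] add [cfvzh,uwcs] -> 7 lines: moz mmj cfvzh uwcs lmcut xqkge ddy
Hunk 3: at line 1 remove [cfvzh,uwcs,lmcut] add [yrsqm,ztqp,ivw] -> 7 lines: moz mmj yrsqm ztqp ivw xqkge ddy
Hunk 4: at line 1 remove [yrsqm,ztqp] add [cgqqf,say,njhxi] -> 8 lines: moz mmj cgqqf say njhxi ivw xqkge ddy
Hunk 5: at line 3 remove [say] add [rkl,tkem] -> 9 lines: moz mmj cgqqf rkl tkem njhxi ivw xqkge ddy
Hunk 6: at line 4 remove [njhxi,ivw] add [sgbt,kjhii,yain] -> 10 lines: moz mmj cgqqf rkl tkem sgbt kjhii yain xqkge ddy
Final line 4: rkl

Answer: rkl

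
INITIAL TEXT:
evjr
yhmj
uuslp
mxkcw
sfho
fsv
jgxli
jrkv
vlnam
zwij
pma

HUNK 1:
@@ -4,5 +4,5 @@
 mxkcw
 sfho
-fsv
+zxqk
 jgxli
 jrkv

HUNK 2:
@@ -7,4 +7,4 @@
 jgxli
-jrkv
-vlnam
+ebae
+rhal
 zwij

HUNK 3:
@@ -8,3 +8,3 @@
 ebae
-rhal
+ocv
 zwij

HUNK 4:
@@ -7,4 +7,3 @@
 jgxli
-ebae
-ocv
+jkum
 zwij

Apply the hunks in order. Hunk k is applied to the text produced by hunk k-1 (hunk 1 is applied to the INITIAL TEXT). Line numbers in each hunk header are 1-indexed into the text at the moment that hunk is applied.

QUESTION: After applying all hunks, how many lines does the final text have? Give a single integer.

Answer: 10

Derivation:
Hunk 1: at line 4 remove [fsv] add [zxqk] -> 11 lines: evjr yhmj uuslp mxkcw sfho zxqk jgxli jrkv vlnam zwij pma
Hunk 2: at line 7 remove [jrkv,vlnam] add [ebae,rhal] -> 11 lines: evjr yhmj uuslp mxkcw sfho zxqk jgxli ebae rhal zwij pma
Hunk 3: at line 8 remove [rhal] add [ocv] -> 11 lines: evjr yhmj uuslp mxkcw sfho zxqk jgxli ebae ocv zwij pma
Hunk 4: at line 7 remove [ebae,ocv] add [jkum] -> 10 lines: evjr yhmj uuslp mxkcw sfho zxqk jgxli jkum zwij pma
Final line count: 10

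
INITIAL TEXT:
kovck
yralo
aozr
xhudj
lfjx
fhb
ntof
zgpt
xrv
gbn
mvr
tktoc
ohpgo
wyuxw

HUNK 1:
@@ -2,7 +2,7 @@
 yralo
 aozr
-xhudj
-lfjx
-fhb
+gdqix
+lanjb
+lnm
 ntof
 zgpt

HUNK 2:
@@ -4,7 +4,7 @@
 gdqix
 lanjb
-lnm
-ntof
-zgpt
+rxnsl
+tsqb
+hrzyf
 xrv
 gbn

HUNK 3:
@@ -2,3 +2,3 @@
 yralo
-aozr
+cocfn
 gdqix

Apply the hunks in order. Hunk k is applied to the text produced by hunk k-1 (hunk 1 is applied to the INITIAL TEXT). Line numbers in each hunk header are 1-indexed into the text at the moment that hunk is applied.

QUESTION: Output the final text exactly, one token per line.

Hunk 1: at line 2 remove [xhudj,lfjx,fhb] add [gdqix,lanjb,lnm] -> 14 lines: kovck yralo aozr gdqix lanjb lnm ntof zgpt xrv gbn mvr tktoc ohpgo wyuxw
Hunk 2: at line 4 remove [lnm,ntof,zgpt] add [rxnsl,tsqb,hrzyf] -> 14 lines: kovck yralo aozr gdqix lanjb rxnsl tsqb hrzyf xrv gbn mvr tktoc ohpgo wyuxw
Hunk 3: at line 2 remove [aozr] add [cocfn] -> 14 lines: kovck yralo cocfn gdqix lanjb rxnsl tsqb hrzyf xrv gbn mvr tktoc ohpgo wyuxw

Answer: kovck
yralo
cocfn
gdqix
lanjb
rxnsl
tsqb
hrzyf
xrv
gbn
mvr
tktoc
ohpgo
wyuxw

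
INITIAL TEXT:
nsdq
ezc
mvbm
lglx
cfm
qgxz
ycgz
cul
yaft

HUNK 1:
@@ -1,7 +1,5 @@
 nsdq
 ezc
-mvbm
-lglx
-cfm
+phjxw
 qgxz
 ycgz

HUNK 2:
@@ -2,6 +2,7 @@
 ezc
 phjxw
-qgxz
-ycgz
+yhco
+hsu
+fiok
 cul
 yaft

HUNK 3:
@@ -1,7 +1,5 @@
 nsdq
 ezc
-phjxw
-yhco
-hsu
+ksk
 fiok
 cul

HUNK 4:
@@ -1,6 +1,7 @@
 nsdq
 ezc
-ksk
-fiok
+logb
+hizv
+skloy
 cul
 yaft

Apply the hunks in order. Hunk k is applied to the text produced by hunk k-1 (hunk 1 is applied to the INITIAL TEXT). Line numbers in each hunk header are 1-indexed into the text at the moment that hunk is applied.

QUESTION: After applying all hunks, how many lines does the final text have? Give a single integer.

Hunk 1: at line 1 remove [mvbm,lglx,cfm] add [phjxw] -> 7 lines: nsdq ezc phjxw qgxz ycgz cul yaft
Hunk 2: at line 2 remove [qgxz,ycgz] add [yhco,hsu,fiok] -> 8 lines: nsdq ezc phjxw yhco hsu fiok cul yaft
Hunk 3: at line 1 remove [phjxw,yhco,hsu] add [ksk] -> 6 lines: nsdq ezc ksk fiok cul yaft
Hunk 4: at line 1 remove [ksk,fiok] add [logb,hizv,skloy] -> 7 lines: nsdq ezc logb hizv skloy cul yaft
Final line count: 7

Answer: 7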